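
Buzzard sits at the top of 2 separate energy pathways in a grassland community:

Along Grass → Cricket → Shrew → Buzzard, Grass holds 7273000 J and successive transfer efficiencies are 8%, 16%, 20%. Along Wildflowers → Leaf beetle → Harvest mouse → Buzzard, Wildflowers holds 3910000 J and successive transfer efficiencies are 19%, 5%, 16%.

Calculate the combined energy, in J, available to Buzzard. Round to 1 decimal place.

24562.1 J

Via Grass: 7273000 × 0.08 × 0.16 × 0.2 = 18618.88 J
Via Wildflowers: 3910000 × 0.19 × 0.05 × 0.16 = 5943.2 J
Total at Buzzard: 18618.88 + 5943.2 = 24562.08 J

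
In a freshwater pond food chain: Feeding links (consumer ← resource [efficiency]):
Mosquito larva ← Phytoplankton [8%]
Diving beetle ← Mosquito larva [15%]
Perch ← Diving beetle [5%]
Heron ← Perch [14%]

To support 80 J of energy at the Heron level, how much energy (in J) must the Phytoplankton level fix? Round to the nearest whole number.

Cumulative transfer efficiency: 0.08 × 0.15 × 0.05 × 0.14 = 0.000084
Phytoplankton energy = 80 / 0.000084 = 952381 J

952381 J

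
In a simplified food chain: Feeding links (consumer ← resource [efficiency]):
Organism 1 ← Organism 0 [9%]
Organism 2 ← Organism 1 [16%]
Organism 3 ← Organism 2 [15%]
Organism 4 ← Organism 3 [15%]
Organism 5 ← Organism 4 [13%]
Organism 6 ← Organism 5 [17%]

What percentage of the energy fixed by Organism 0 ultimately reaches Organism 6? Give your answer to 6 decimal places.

0.000716%

Product of link efficiencies: 0.09 × 0.16 × 0.15 × 0.15 × 0.13 × 0.17 = 0.0000071604
As a percentage: 0.0000071604 × 100 = 0.000716%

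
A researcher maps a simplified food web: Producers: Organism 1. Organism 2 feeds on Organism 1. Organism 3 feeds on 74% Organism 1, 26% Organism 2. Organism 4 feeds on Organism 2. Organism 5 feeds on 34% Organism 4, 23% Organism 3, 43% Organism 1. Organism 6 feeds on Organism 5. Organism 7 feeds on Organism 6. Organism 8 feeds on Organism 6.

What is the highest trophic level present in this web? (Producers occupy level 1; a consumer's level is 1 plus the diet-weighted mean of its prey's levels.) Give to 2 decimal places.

Organism 2: 1 + 1 = 2
Organism 3: 1 + (0.74×1 + 0.26×2) = 2.26
Organism 4: 1 + 2 = 3
Organism 5: 1 + (0.34×3 + 0.23×2.26 + 0.43×1) = 2.9698
Organism 6: 1 + 2.9698 = 3.9698
Organism 7: 1 + 3.9698 = 4.9698
Organism 8: 1 + 3.9698 = 4.9698

4.97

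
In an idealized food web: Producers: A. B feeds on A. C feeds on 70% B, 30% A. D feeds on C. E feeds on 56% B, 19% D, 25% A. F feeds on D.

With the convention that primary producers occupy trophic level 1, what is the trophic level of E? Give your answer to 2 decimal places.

3.07

B: 1 + 1 = 2
C: 1 + (0.7×2 + 0.3×1) = 2.7
D: 1 + 2.7 = 3.7
E: 1 + (0.56×2 + 0.19×3.7 + 0.25×1) = 3.073
F: 1 + 3.7 = 4.7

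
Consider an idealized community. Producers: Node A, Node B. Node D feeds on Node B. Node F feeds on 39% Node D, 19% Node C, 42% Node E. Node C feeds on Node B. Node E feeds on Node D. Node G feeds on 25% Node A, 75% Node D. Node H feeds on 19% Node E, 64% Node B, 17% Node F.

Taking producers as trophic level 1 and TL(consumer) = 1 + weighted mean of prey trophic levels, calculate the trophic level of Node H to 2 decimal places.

Node C: 1 + 1 = 2
Node D: 1 + 1 = 2
Node E: 1 + 2 = 3
Node F: 1 + (0.39×2 + 0.19×2 + 0.42×3) = 3.42
Node G: 1 + (0.25×1 + 0.75×2) = 2.75
Node H: 1 + (0.19×3 + 0.64×1 + 0.17×3.42) = 2.7914

2.79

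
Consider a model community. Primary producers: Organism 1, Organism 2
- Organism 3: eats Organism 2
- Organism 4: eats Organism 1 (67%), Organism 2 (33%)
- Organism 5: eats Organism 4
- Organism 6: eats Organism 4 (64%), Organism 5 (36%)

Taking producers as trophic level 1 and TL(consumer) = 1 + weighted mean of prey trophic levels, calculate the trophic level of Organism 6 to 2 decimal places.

3.36

Organism 3: 1 + 1 = 2
Organism 4: 1 + (0.67×1 + 0.33×1) = 2
Organism 5: 1 + 2 = 3
Organism 6: 1 + (0.64×2 + 0.36×3) = 3.36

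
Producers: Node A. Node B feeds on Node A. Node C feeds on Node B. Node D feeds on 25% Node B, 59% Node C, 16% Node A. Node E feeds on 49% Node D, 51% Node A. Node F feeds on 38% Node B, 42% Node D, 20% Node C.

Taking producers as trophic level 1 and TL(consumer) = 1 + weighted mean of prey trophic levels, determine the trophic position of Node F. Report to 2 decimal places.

Node B: 1 + 1 = 2
Node C: 1 + 2 = 3
Node D: 1 + (0.25×2 + 0.59×3 + 0.16×1) = 3.43
Node E: 1 + (0.49×3.43 + 0.51×1) = 3.1907
Node F: 1 + (0.38×2 + 0.42×3.43 + 0.2×3) = 3.8006

3.80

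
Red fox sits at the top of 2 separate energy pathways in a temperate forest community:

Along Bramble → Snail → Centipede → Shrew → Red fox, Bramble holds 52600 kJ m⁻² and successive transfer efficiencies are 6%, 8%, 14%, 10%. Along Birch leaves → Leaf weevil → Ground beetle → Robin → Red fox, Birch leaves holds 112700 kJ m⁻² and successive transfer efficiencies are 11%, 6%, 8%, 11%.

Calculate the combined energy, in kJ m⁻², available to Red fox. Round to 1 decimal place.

10.1 kJ m⁻²

Via Bramble: 52600 × 0.06 × 0.08 × 0.14 × 0.1 = 3.53472 kJ m⁻²
Via Birch leaves: 112700 × 0.11 × 0.06 × 0.08 × 0.11 = 6.545616 kJ m⁻²
Total at Red fox: 3.53472 + 6.545616 = 10.080336 kJ m⁻²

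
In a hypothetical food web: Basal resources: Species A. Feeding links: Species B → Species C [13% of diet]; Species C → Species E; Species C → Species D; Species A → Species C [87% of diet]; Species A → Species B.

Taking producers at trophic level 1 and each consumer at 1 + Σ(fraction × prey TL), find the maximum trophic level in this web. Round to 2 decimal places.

3.13

Species B: 1 + 1 = 2
Species C: 1 + (0.87×1 + 0.13×2) = 2.13
Species D: 1 + 2.13 = 3.13
Species E: 1 + 2.13 = 3.13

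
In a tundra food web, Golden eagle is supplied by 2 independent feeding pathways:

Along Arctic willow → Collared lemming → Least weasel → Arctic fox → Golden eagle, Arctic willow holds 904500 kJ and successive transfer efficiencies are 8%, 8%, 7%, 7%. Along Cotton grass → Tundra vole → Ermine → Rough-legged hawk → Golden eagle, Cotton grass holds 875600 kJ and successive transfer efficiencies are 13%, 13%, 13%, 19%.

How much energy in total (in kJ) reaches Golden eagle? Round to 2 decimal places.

Via Arctic willow: 904500 × 0.08 × 0.08 × 0.07 × 0.07 = 28.36512 kJ
Via Cotton grass: 875600 × 0.13 × 0.13 × 0.13 × 0.19 = 365.501708 kJ
Total at Golden eagle: 28.36512 + 365.501708 = 393.866828 kJ

393.87 kJ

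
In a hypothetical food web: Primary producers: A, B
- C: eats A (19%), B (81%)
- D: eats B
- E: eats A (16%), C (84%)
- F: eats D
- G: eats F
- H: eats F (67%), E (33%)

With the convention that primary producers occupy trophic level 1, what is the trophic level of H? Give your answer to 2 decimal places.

3.95

C: 1 + (0.19×1 + 0.81×1) = 2
D: 1 + 1 = 2
E: 1 + (0.16×1 + 0.84×2) = 2.84
F: 1 + 2 = 3
G: 1 + 3 = 4
H: 1 + (0.67×3 + 0.33×2.84) = 3.9472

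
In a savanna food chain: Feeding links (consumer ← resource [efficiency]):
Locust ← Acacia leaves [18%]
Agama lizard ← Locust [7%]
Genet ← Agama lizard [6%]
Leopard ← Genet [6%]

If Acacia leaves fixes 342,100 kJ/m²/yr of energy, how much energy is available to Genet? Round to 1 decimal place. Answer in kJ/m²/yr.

Locust: 342100 × 0.18 = 61578 kJ/m²/yr
Agama lizard: 61578 × 0.07 = 4310.46 kJ/m²/yr
Genet: 4310.46 × 0.06 = 258.6276 kJ/m²/yr

258.6 kJ/m²/yr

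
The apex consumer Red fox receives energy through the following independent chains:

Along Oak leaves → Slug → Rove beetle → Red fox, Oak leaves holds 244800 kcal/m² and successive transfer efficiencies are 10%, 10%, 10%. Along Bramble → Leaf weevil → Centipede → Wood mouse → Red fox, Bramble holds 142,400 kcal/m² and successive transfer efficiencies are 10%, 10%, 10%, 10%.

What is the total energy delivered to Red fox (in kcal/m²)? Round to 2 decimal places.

Via Oak leaves: 244800 × 0.1 × 0.1 × 0.1 = 244.8 kcal/m²
Via Bramble: 142400 × 0.1 × 0.1 × 0.1 × 0.1 = 14.24 kcal/m²
Total at Red fox: 244.8 + 14.24 = 259.04 kcal/m²

259.04 kcal/m²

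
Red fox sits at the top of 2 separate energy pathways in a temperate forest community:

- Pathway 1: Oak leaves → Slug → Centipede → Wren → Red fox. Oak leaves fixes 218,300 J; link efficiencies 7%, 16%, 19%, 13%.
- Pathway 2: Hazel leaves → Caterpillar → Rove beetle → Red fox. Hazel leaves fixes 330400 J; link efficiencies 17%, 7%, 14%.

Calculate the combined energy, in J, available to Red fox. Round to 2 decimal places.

Pathway 1: 218300 × 0.07 × 0.16 × 0.19 × 0.13 = 60.390512 J
Pathway 2: 330400 × 0.17 × 0.07 × 0.14 = 550.4464 J
Total at Red fox: 60.390512 + 550.4464 = 610.836912 J

610.84 J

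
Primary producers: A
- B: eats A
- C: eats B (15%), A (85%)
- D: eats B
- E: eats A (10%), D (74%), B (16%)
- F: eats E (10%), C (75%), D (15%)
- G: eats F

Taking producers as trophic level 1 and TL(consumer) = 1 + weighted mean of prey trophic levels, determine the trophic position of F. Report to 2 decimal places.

B: 1 + 1 = 2
C: 1 + (0.15×2 + 0.85×1) = 2.15
D: 1 + 2 = 3
E: 1 + (0.1×1 + 0.74×3 + 0.16×2) = 3.64
F: 1 + (0.1×3.64 + 0.75×2.15 + 0.15×3) = 3.4265
G: 1 + 3.4265 = 4.4265

3.43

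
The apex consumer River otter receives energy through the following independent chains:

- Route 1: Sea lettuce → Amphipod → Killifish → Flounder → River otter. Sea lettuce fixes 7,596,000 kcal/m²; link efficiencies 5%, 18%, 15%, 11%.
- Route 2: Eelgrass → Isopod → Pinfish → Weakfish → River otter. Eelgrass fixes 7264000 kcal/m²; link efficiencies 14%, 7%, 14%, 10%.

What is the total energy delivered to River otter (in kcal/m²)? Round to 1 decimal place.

2124.6 kcal/m²

Route 1: 7596000 × 0.05 × 0.18 × 0.15 × 0.11 = 1128.006 kcal/m²
Route 2: 7264000 × 0.14 × 0.07 × 0.14 × 0.1 = 996.6208 kcal/m²
Total at River otter: 1128.006 + 996.6208 = 2124.6268 kcal/m²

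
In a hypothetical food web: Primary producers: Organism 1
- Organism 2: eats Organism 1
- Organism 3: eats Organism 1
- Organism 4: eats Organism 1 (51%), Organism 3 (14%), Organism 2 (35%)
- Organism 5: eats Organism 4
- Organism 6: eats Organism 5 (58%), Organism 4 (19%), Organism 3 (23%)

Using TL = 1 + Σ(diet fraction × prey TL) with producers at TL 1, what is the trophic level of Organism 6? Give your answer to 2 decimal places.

3.96

Organism 2: 1 + 1 = 2
Organism 3: 1 + 1 = 2
Organism 4: 1 + (0.51×1 + 0.14×2 + 0.35×2) = 2.49
Organism 5: 1 + 2.49 = 3.49
Organism 6: 1 + (0.58×3.49 + 0.19×2.49 + 0.23×2) = 3.9573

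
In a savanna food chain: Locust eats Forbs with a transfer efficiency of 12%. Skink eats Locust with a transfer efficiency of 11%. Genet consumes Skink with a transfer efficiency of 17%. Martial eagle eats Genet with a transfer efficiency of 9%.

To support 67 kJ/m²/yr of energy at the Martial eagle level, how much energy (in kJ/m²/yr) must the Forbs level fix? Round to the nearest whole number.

Cumulative transfer efficiency: 0.12 × 0.11 × 0.17 × 0.09 = 0.00020196
Forbs energy = 67 / 0.00020196 = 331749 kJ/m²/yr

331749 kJ/m²/yr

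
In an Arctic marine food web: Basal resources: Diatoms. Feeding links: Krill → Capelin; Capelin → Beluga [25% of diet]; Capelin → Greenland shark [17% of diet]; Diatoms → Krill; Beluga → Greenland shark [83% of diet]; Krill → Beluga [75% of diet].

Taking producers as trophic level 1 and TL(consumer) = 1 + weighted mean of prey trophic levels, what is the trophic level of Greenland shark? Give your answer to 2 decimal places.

4.21

Krill: 1 + 1 = 2
Capelin: 1 + 2 = 3
Beluga: 1 + (0.75×2 + 0.25×3) = 3.25
Greenland shark: 1 + (0.83×3.25 + 0.17×3) = 4.2075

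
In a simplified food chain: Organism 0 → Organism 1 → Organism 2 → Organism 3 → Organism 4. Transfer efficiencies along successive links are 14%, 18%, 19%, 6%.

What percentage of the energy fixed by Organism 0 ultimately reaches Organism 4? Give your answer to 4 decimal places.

0.0287%

Product of link efficiencies: 0.14 × 0.18 × 0.19 × 0.06 = 0.00028728
As a percentage: 0.00028728 × 100 = 0.0287%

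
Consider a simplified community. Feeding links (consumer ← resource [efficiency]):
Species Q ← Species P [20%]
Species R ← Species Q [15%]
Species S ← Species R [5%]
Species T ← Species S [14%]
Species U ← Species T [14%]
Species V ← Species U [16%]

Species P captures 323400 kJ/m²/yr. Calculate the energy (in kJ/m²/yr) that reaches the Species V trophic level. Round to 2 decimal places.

Species Q: 323400 × 0.2 = 64680 kJ/m²/yr
Species R: 64680 × 0.15 = 9702 kJ/m²/yr
Species S: 9702 × 0.05 = 485.1 kJ/m²/yr
Species T: 485.1 × 0.14 = 67.914 kJ/m²/yr
Species U: 67.914 × 0.14 = 9.50796 kJ/m²/yr
Species V: 9.50796 × 0.16 = 1.5212736 kJ/m²/yr

1.52 kJ/m²/yr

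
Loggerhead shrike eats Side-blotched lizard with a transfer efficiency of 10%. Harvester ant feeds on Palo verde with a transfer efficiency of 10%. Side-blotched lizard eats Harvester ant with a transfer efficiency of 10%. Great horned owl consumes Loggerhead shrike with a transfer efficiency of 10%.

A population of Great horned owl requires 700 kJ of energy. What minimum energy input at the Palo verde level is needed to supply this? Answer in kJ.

Cumulative transfer efficiency: 0.1 × 0.1 × 0.1 × 0.1 = 0.0001
Palo verde energy = 700 / 0.0001 = 7000000 kJ

7000000 kJ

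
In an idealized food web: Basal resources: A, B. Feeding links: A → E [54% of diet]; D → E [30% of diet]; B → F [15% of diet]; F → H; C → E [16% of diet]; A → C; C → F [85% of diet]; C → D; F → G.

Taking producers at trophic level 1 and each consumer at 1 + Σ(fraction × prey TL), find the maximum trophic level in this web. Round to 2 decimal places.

C: 1 + 1 = 2
D: 1 + 2 = 3
E: 1 + (0.3×3 + 0.54×1 + 0.16×2) = 2.76
F: 1 + (0.15×1 + 0.85×2) = 2.85
G: 1 + 2.85 = 3.85
H: 1 + 2.85 = 3.85

3.85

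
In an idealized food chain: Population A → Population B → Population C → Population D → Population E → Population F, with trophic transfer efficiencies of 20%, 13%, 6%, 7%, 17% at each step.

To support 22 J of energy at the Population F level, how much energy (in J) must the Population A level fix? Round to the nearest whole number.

1185089 J

Cumulative transfer efficiency: 0.2 × 0.13 × 0.06 × 0.07 × 0.17 = 0.000018564
Population A energy = 22 / 0.000018564 = 1185089 J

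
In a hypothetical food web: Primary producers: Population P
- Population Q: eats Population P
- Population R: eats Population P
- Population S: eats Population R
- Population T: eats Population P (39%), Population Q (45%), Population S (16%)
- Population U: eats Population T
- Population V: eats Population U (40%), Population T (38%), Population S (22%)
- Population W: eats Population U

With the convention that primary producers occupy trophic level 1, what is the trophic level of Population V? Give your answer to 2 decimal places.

Population Q: 1 + 1 = 2
Population R: 1 + 1 = 2
Population S: 1 + 2 = 3
Population T: 1 + (0.39×1 + 0.45×2 + 0.16×3) = 2.77
Population U: 1 + 2.77 = 3.77
Population V: 1 + (0.4×3.77 + 0.38×2.77 + 0.22×3) = 4.2206
Population W: 1 + 3.77 = 4.77

4.22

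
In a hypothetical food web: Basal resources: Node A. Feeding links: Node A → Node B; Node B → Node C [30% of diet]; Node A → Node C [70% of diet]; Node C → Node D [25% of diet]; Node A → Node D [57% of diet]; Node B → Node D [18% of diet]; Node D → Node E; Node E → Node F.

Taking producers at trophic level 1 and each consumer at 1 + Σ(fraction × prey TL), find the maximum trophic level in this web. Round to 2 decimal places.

Node B: 1 + 1 = 2
Node C: 1 + (0.3×2 + 0.7×1) = 2.3
Node D: 1 + (0.25×2.3 + 0.57×1 + 0.18×2) = 2.505
Node E: 1 + 2.505 = 3.505
Node F: 1 + 3.505 = 4.505

4.51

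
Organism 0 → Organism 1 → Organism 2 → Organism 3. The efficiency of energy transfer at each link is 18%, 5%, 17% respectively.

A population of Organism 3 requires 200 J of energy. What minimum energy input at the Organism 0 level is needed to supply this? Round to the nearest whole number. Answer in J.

Cumulative transfer efficiency: 0.18 × 0.05 × 0.17 = 0.00153
Organism 0 energy = 200 / 0.00153 = 130719 J

130719 J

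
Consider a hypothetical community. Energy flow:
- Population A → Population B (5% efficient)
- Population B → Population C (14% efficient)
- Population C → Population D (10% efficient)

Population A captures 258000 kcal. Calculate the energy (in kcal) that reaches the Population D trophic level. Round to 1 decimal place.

180.6 kcal

Population B: 258000 × 0.05 = 12900 kcal
Population C: 12900 × 0.14 = 1806 kcal
Population D: 1806 × 0.1 = 180.6 kcal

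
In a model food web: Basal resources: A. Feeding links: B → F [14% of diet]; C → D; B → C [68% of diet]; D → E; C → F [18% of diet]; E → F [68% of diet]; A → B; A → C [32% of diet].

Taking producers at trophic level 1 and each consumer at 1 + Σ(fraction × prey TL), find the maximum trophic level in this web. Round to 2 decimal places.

4.94

B: 1 + 1 = 2
C: 1 + (0.32×1 + 0.68×2) = 2.68
D: 1 + 2.68 = 3.68
E: 1 + 3.68 = 4.68
F: 1 + (0.14×2 + 0.18×2.68 + 0.68×4.68) = 4.9448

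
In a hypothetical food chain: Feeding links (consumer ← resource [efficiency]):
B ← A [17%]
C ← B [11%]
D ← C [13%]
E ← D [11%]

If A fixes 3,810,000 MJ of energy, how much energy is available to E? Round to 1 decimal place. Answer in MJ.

1018.8 MJ

B: 3810000 × 0.17 = 647700 MJ
C: 647700 × 0.11 = 71247 MJ
D: 71247 × 0.13 = 9262.11 MJ
E: 9262.11 × 0.11 = 1018.8321 MJ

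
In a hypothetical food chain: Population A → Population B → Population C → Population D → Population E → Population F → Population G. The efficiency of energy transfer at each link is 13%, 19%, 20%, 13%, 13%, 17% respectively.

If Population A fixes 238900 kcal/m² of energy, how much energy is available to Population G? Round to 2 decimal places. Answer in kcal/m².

3.39 kcal/m²

Population B: 238900 × 0.13 = 31057 kcal/m²
Population C: 31057 × 0.19 = 5900.83 kcal/m²
Population D: 5900.83 × 0.2 = 1180.166 kcal/m²
Population E: 1180.166 × 0.13 = 153.42158 kcal/m²
Population F: 153.42158 × 0.13 = 19.9448054 kcal/m²
Population G: 19.9448054 × 0.17 = 3.390616918 kcal/m²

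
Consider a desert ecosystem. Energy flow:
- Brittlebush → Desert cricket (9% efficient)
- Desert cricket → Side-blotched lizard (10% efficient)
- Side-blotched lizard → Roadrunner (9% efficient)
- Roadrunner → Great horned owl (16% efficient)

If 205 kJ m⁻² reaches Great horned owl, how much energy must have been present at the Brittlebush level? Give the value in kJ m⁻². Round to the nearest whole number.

Cumulative transfer efficiency: 0.09 × 0.1 × 0.09 × 0.16 = 0.0001296
Brittlebush energy = 205 / 0.0001296 = 1581790 kJ m⁻²

1581790 kJ m⁻²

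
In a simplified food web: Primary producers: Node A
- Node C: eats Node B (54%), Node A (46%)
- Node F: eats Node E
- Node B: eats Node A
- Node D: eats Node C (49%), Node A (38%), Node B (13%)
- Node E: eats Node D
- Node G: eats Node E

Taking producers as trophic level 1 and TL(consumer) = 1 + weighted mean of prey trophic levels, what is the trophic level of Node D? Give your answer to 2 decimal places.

Node B: 1 + 1 = 2
Node C: 1 + (0.54×2 + 0.46×1) = 2.54
Node D: 1 + (0.49×2.54 + 0.38×1 + 0.13×2) = 2.8846
Node E: 1 + 2.8846 = 3.8846
Node F: 1 + 3.8846 = 4.8846
Node G: 1 + 3.8846 = 4.8846

2.88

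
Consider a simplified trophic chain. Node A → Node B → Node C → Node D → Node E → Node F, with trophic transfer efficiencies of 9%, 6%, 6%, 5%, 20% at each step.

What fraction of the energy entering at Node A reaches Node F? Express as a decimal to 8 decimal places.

Product of link efficiencies: 0.09 × 0.06 × 0.06 × 0.05 × 0.2 = 0.00000324

0.00000324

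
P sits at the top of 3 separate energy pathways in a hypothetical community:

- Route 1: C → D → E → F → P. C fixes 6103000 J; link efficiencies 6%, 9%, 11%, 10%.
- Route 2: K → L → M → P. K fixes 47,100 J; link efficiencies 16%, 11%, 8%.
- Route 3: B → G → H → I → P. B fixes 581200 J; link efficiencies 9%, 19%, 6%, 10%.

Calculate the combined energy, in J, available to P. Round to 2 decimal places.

488.47 J

Route 1: 6103000 × 0.06 × 0.09 × 0.11 × 0.1 = 362.5182 J
Route 2: 47100 × 0.16 × 0.11 × 0.08 = 66.3168 J
Route 3: 581200 × 0.09 × 0.19 × 0.06 × 0.1 = 59.63112 J
Total at P: 362.5182 + 66.3168 + 59.63112 = 488.46612 J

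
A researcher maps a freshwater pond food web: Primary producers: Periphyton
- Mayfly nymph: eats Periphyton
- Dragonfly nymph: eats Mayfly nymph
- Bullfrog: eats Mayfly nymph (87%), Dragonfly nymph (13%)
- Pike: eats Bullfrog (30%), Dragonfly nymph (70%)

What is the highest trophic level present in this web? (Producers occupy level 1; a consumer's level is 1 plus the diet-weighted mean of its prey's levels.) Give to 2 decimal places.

Mayfly nymph: 1 + 1 = 2
Dragonfly nymph: 1 + 2 = 3
Bullfrog: 1 + (0.87×2 + 0.13×3) = 3.13
Pike: 1 + (0.3×3.13 + 0.7×3) = 4.039

4.04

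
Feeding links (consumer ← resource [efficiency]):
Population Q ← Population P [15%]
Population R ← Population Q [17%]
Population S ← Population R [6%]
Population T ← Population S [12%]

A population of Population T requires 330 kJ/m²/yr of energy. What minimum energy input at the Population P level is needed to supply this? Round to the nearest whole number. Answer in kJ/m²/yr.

1797386 kJ/m²/yr

Cumulative transfer efficiency: 0.15 × 0.17 × 0.06 × 0.12 = 0.0001836
Population P energy = 330 / 0.0001836 = 1797386 kJ/m²/yr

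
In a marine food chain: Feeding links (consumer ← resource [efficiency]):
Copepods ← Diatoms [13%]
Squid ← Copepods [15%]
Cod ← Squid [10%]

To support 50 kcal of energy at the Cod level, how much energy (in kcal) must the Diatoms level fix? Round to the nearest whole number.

Cumulative transfer efficiency: 0.13 × 0.15 × 0.1 = 0.00195
Diatoms energy = 50 / 0.00195 = 25641 kcal

25641 kcal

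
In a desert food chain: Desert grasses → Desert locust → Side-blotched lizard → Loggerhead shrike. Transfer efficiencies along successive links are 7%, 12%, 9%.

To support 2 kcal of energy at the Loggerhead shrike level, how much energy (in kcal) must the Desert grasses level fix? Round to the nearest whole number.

2646 kcal

Cumulative transfer efficiency: 0.07 × 0.12 × 0.09 = 0.000756
Desert grasses energy = 2 / 0.000756 = 2646 kcal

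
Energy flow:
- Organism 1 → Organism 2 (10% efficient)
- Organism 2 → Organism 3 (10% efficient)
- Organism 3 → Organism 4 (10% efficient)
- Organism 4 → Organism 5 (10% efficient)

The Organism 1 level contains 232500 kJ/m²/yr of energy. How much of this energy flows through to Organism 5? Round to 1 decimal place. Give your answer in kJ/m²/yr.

Organism 2: 232500 × 0.1 = 23250 kJ/m²/yr
Organism 3: 23250 × 0.1 = 2325 kJ/m²/yr
Organism 4: 2325 × 0.1 = 232.5 kJ/m²/yr
Organism 5: 232.5 × 0.1 = 23.25 kJ/m²/yr

23.3 kJ/m²/yr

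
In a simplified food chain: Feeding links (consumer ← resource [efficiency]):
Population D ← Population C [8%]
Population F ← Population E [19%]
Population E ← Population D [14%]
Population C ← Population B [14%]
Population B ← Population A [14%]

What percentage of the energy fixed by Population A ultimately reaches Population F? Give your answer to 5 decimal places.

0.00417%

Product of link efficiencies: 0.14 × 0.14 × 0.08 × 0.14 × 0.19 = 0.0000417088
As a percentage: 0.0000417088 × 100 = 0.00417%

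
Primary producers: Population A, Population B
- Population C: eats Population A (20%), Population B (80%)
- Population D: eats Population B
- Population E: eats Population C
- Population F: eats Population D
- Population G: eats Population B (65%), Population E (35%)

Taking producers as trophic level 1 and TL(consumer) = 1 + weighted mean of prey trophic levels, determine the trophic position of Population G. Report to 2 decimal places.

Population C: 1 + (0.2×1 + 0.8×1) = 2
Population D: 1 + 1 = 2
Population E: 1 + 2 = 3
Population F: 1 + 2 = 3
Population G: 1 + (0.65×1 + 0.35×3) = 2.7

2.70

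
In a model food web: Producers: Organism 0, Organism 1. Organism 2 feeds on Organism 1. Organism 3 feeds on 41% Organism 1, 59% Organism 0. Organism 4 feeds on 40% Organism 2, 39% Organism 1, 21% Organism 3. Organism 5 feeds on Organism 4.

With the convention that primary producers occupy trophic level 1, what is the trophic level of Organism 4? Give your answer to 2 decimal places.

Organism 2: 1 + 1 = 2
Organism 3: 1 + (0.41×1 + 0.59×1) = 2
Organism 4: 1 + (0.4×2 + 0.39×1 + 0.21×2) = 2.61
Organism 5: 1 + 2.61 = 3.61

2.61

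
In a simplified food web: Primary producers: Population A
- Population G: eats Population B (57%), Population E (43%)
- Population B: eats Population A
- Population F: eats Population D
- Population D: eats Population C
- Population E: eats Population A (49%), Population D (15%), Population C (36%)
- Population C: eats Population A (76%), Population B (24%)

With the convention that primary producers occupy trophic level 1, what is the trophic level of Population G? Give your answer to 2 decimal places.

3.34

Population B: 1 + 1 = 2
Population C: 1 + (0.76×1 + 0.24×2) = 2.24
Population D: 1 + 2.24 = 3.24
Population E: 1 + (0.49×1 + 0.15×3.24 + 0.36×2.24) = 2.7824
Population F: 1 + 3.24 = 4.24
Population G: 1 + (0.57×2 + 0.43×2.7824) = 3.336432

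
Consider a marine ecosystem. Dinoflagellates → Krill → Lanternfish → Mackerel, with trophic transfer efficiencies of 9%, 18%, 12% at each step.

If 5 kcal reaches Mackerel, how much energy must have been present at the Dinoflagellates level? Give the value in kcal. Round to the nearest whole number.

Cumulative transfer efficiency: 0.09 × 0.18 × 0.12 = 0.001944
Dinoflagellates energy = 5 / 0.001944 = 2572 kcal

2572 kcal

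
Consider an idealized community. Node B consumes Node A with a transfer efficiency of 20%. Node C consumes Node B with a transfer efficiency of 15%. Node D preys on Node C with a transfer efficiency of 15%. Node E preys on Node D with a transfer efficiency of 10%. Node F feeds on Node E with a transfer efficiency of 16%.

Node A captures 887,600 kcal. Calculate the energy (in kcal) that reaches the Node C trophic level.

26628 kcal

Node B: 887600 × 0.2 = 177520 kcal
Node C: 177520 × 0.15 = 26628 kcal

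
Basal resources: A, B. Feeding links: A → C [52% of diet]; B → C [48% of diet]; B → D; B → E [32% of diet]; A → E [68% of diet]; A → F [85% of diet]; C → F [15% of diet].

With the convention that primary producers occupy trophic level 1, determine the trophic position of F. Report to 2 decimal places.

2.15

C: 1 + (0.52×1 + 0.48×1) = 2
D: 1 + 1 = 2
E: 1 + (0.32×1 + 0.68×1) = 2
F: 1 + (0.85×1 + 0.15×2) = 2.15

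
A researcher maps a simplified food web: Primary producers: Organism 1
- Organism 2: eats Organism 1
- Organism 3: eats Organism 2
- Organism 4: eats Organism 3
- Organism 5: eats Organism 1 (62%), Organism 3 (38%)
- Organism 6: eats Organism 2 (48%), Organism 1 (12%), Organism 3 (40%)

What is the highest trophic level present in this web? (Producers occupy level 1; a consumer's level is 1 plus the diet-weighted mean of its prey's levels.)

4

Organism 2: 1 + 1 = 2
Organism 3: 1 + 2 = 3
Organism 4: 1 + 3 = 4
Organism 5: 1 + (0.62×1 + 0.38×3) = 2.76
Organism 6: 1 + (0.48×2 + 0.12×1 + 0.4×3) = 3.28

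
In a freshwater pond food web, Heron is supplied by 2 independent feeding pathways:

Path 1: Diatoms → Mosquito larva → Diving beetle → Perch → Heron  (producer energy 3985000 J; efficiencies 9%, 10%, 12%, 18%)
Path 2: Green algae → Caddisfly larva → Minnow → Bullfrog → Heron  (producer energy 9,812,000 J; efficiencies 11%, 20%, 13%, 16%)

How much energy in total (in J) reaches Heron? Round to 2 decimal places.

5264.66 J

Path 1: 3985000 × 0.09 × 0.1 × 0.12 × 0.18 = 774.684 J
Path 2: 9812000 × 0.11 × 0.2 × 0.13 × 0.16 = 4489.9712 J
Total at Heron: 774.684 + 4489.9712 = 5264.6552 J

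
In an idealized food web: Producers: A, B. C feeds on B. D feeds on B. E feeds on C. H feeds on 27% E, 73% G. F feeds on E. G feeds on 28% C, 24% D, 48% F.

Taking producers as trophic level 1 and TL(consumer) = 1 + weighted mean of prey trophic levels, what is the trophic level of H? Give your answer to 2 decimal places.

4.70

C: 1 + 1 = 2
D: 1 + 1 = 2
E: 1 + 2 = 3
F: 1 + 3 = 4
G: 1 + (0.28×2 + 0.24×2 + 0.48×4) = 3.96
H: 1 + (0.27×3 + 0.73×3.96) = 4.7008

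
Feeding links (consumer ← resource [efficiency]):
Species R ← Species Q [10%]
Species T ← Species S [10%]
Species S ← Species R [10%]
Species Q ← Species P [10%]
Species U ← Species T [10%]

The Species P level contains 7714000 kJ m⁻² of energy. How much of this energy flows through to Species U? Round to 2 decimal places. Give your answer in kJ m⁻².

Species Q: 7714000 × 0.1 = 771400 kJ m⁻²
Species R: 771400 × 0.1 = 77140 kJ m⁻²
Species S: 77140 × 0.1 = 7714 kJ m⁻²
Species T: 7714 × 0.1 = 771.4 kJ m⁻²
Species U: 771.4 × 0.1 = 77.14 kJ m⁻²

77.14 kJ m⁻²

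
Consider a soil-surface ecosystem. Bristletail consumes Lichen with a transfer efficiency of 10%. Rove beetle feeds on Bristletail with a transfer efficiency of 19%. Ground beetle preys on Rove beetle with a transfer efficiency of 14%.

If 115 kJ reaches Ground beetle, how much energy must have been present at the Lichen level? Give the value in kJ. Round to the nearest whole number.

Cumulative transfer efficiency: 0.1 × 0.19 × 0.14 = 0.00266
Lichen energy = 115 / 0.00266 = 43233 kJ

43233 kJ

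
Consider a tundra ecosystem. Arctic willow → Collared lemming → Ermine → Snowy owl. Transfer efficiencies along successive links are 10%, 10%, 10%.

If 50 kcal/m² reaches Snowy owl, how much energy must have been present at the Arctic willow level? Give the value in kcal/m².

50000 kcal/m²

Cumulative transfer efficiency: 0.1 × 0.1 × 0.1 = 0.001
Arctic willow energy = 50 / 0.001 = 50000 kcal/m²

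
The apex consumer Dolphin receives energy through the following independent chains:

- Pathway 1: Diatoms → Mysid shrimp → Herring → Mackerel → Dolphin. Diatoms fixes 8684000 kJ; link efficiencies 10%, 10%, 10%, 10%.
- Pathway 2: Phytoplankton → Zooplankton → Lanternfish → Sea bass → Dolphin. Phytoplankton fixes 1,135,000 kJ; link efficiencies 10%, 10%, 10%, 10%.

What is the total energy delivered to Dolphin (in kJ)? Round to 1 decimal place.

Pathway 1: 8684000 × 0.1 × 0.1 × 0.1 × 0.1 = 868.4 kJ
Pathway 2: 1135000 × 0.1 × 0.1 × 0.1 × 0.1 = 113.5 kJ
Total at Dolphin: 868.4 + 113.5 = 981.9 kJ

981.9 kJ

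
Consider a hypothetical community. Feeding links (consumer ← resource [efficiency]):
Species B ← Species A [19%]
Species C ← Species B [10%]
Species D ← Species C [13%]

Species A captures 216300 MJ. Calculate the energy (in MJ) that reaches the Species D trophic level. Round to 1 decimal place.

534.3 MJ

Species B: 216300 × 0.19 = 41097 MJ
Species C: 41097 × 0.1 = 4109.7 MJ
Species D: 4109.7 × 0.13 = 534.261 MJ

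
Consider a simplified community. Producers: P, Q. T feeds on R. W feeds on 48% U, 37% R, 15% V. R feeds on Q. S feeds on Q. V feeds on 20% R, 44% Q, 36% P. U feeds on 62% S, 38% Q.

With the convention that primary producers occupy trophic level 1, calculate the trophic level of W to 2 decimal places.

R: 1 + 1 = 2
S: 1 + 1 = 2
T: 1 + 2 = 3
U: 1 + (0.62×2 + 0.38×1) = 2.62
V: 1 + (0.2×2 + 0.44×1 + 0.36×1) = 2.2
W: 1 + (0.48×2.62 + 0.37×2 + 0.15×2.2) = 3.3276

3.33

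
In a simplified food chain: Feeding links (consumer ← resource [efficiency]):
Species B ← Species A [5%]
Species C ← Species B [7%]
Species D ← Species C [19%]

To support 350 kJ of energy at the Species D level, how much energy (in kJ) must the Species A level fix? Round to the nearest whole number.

526316 kJ

Cumulative transfer efficiency: 0.05 × 0.07 × 0.19 = 0.000665
Species A energy = 350 / 0.000665 = 526316 kJ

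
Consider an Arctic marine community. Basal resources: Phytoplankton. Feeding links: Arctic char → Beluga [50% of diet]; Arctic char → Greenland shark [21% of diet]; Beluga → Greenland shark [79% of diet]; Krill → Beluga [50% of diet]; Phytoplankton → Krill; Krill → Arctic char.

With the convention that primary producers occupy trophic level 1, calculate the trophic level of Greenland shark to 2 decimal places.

4.40

Krill: 1 + 1 = 2
Arctic char: 1 + 2 = 3
Beluga: 1 + (0.5×2 + 0.5×3) = 3.5
Greenland shark: 1 + (0.21×3 + 0.79×3.5) = 4.395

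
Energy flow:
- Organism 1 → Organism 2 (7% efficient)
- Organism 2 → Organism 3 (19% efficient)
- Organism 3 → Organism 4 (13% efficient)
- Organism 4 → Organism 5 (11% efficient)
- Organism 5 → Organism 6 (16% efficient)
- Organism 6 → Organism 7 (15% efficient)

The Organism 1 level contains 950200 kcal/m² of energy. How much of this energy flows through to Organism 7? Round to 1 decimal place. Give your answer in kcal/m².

Organism 2: 950200 × 0.07 = 66514 kcal/m²
Organism 3: 66514 × 0.19 = 12637.66 kcal/m²
Organism 4: 12637.66 × 0.13 = 1642.8958 kcal/m²
Organism 5: 1642.8958 × 0.11 = 180.718538 kcal/m²
Organism 6: 180.718538 × 0.16 = 28.91496608 kcal/m²
Organism 7: 28.91496608 × 0.15 = 4.337244912 kcal/m²

4.3 kcal/m²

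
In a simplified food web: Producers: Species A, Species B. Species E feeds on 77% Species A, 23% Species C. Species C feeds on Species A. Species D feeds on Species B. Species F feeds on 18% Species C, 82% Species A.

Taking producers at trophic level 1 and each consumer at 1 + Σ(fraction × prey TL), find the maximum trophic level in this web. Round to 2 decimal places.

2.23

Species C: 1 + 1 = 2
Species D: 1 + 1 = 2
Species E: 1 + (0.77×1 + 0.23×2) = 2.23
Species F: 1 + (0.18×2 + 0.82×1) = 2.18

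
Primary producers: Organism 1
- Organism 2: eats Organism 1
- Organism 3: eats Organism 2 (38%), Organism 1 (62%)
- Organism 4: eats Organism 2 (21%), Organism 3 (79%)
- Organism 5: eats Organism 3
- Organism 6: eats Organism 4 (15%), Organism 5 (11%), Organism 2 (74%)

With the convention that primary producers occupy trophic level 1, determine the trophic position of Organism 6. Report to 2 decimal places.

3.35

Organism 2: 1 + 1 = 2
Organism 3: 1 + (0.38×2 + 0.62×1) = 2.38
Organism 4: 1 + (0.21×2 + 0.79×2.38) = 3.3002
Organism 5: 1 + 2.38 = 3.38
Organism 6: 1 + (0.15×3.3002 + 0.11×3.38 + 0.74×2) = 3.34683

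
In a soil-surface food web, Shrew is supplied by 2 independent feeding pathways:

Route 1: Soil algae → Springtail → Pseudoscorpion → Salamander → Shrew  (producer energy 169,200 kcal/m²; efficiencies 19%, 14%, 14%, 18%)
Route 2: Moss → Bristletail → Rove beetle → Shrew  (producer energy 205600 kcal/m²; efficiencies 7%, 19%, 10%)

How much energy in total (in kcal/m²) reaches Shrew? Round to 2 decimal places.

Route 1: 169200 × 0.19 × 0.14 × 0.14 × 0.18 = 113.418144 kcal/m²
Route 2: 205600 × 0.07 × 0.19 × 0.1 = 273.448 kcal/m²
Total at Shrew: 113.418144 + 273.448 = 386.866144 kcal/m²

386.87 kcal/m²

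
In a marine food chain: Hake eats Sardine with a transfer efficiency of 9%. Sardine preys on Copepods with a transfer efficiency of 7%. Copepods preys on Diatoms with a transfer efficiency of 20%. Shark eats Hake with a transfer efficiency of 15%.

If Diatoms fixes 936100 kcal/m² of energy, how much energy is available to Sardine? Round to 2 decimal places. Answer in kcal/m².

13105.40 kcal/m²

Copepods: 936100 × 0.2 = 187220 kcal/m²
Sardine: 187220 × 0.07 = 13105.4 kcal/m²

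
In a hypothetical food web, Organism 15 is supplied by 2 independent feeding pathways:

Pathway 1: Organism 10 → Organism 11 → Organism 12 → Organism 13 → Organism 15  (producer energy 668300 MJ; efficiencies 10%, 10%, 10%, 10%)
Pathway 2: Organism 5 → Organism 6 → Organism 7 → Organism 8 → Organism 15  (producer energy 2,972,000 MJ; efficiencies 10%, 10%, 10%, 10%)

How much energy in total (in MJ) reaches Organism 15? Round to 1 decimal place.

Pathway 1: 668300 × 0.1 × 0.1 × 0.1 × 0.1 = 66.83 MJ
Pathway 2: 2972000 × 0.1 × 0.1 × 0.1 × 0.1 = 297.2 MJ
Total at Organism 15: 66.83 + 297.2 = 364.03 MJ

364.0 MJ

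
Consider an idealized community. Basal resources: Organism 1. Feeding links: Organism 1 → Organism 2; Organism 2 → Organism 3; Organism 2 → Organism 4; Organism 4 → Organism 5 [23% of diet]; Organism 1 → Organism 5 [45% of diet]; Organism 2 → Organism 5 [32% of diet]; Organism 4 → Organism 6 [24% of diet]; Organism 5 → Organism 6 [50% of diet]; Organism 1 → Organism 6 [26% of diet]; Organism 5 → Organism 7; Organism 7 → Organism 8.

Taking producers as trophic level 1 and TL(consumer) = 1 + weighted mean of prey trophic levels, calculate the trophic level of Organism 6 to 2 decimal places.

Organism 2: 1 + 1 = 2
Organism 3: 1 + 2 = 3
Organism 4: 1 + 2 = 3
Organism 5: 1 + (0.23×3 + 0.45×1 + 0.32×2) = 2.78
Organism 6: 1 + (0.24×3 + 0.5×2.78 + 0.26×1) = 3.37
Organism 7: 1 + 2.78 = 3.78
Organism 8: 1 + 3.78 = 4.78

3.37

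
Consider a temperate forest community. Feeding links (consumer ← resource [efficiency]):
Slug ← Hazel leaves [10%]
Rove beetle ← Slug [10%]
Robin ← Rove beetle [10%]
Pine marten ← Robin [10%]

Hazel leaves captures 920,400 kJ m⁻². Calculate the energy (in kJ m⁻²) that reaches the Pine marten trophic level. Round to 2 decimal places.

92.04 kJ m⁻²

Slug: 920400 × 0.1 = 92040 kJ m⁻²
Rove beetle: 92040 × 0.1 = 9204 kJ m⁻²
Robin: 9204 × 0.1 = 920.4 kJ m⁻²
Pine marten: 920.4 × 0.1 = 92.04 kJ m⁻²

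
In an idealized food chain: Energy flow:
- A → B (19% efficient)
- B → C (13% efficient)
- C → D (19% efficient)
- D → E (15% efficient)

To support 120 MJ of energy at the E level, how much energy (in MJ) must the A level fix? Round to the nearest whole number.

Cumulative transfer efficiency: 0.19 × 0.13 × 0.19 × 0.15 = 0.00070395
A energy = 120 / 0.00070395 = 170467 MJ

170467 MJ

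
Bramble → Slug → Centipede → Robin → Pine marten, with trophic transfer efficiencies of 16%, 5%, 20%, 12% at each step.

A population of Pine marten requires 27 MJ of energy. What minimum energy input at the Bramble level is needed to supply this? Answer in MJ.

140625 MJ

Cumulative transfer efficiency: 0.16 × 0.05 × 0.2 × 0.12 = 0.000192
Bramble energy = 27 / 0.000192 = 140625 MJ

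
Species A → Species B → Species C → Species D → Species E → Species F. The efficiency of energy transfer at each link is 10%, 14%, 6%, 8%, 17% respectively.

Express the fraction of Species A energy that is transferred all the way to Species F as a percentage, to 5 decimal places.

0.00114%

Product of link efficiencies: 0.1 × 0.14 × 0.06 × 0.08 × 0.17 = 0.000011424
As a percentage: 0.000011424 × 100 = 0.00114%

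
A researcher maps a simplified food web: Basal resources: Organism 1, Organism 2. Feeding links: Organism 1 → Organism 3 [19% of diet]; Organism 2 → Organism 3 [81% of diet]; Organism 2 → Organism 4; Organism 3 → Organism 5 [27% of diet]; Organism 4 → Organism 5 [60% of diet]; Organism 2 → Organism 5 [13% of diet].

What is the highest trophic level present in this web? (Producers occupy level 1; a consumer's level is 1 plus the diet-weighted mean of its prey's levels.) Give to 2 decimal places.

Organism 3: 1 + (0.19×1 + 0.81×1) = 2
Organism 4: 1 + 1 = 2
Organism 5: 1 + (0.27×2 + 0.6×2 + 0.13×1) = 2.87

2.87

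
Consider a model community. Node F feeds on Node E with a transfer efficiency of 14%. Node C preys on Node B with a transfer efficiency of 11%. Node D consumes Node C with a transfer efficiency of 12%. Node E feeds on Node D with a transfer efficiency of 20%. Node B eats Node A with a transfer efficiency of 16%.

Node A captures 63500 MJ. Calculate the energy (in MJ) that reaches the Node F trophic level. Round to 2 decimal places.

Node B: 63500 × 0.16 = 10160 MJ
Node C: 10160 × 0.11 = 1117.6 MJ
Node D: 1117.6 × 0.12 = 134.112 MJ
Node E: 134.112 × 0.2 = 26.8224 MJ
Node F: 26.8224 × 0.14 = 3.755136 MJ

3.76 MJ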